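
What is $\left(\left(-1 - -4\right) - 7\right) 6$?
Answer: $-24$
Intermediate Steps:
$\left(\left(-1 - -4\right) - 7\right) 6 = \left(\left(-1 + 4\right) - 7\right) 6 = \left(3 - 7\right) 6 = \left(-4\right) 6 = -24$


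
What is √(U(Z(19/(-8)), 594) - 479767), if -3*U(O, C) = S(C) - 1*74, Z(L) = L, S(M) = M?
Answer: I*√4319463/3 ≈ 692.78*I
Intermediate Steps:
U(O, C) = 74/3 - C/3 (U(O, C) = -(C - 1*74)/3 = -(C - 74)/3 = -(-74 + C)/3 = 74/3 - C/3)
√(U(Z(19/(-8)), 594) - 479767) = √((74/3 - ⅓*594) - 479767) = √((74/3 - 198) - 479767) = √(-520/3 - 479767) = √(-1439821/3) = I*√4319463/3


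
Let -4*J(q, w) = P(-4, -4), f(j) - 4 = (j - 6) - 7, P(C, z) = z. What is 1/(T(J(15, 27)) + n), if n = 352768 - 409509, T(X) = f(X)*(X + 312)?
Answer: -1/59245 ≈ -1.6879e-5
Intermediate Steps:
f(j) = -9 + j (f(j) = 4 + ((j - 6) - 7) = 4 + ((-6 + j) - 7) = 4 + (-13 + j) = -9 + j)
J(q, w) = 1 (J(q, w) = -¼*(-4) = 1)
T(X) = (-9 + X)*(312 + X) (T(X) = (-9 + X)*(X + 312) = (-9 + X)*(312 + X))
n = -56741
1/(T(J(15, 27)) + n) = 1/((-9 + 1)*(312 + 1) - 56741) = 1/(-8*313 - 56741) = 1/(-2504 - 56741) = 1/(-59245) = -1/59245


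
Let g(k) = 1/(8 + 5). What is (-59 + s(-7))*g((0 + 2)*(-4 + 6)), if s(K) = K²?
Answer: -10/13 ≈ -0.76923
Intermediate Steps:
g(k) = 1/13
(-59 + s(-7))*g((0 + 2)*(-4 + 6)) = (-59 + (-7)²)*(1/13) = (-59 + 49)*(1/13) = -10*1/13 = -10/13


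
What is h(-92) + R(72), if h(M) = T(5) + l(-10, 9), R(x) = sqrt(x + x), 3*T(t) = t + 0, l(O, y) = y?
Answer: 68/3 ≈ 22.667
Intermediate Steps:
T(t) = t/3 (T(t) = (t + 0)/3 = t/3)
R(x) = sqrt(2)*sqrt(x) (R(x) = sqrt(2*x) = sqrt(2)*sqrt(x))
h(M) = 32/3 (h(M) = (1/3)*5 + 9 = 5/3 + 9 = 32/3)
h(-92) + R(72) = 32/3 + sqrt(2)*sqrt(72) = 32/3 + sqrt(2)*(6*sqrt(2)) = 32/3 + 12 = 68/3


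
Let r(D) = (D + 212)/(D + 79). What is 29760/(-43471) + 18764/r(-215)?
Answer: 110933729504/130413 ≈ 8.5063e+5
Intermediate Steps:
r(D) = (212 + D)/(79 + D)
29760/(-43471) + 18764/r(-215) = 29760/(-43471) + 18764/(((212 - 215)/(79 - 215))) = 29760*(-1/43471) + 18764/((-3/(-136))) = -29760/43471 + 18764/((-1/136*(-3))) = -29760/43471 + 18764/(3/136) = -29760/43471 + 18764*(136/3) = -29760/43471 + 2551904/3 = 110933729504/130413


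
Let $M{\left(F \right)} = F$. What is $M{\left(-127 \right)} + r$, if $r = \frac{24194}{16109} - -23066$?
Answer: $\frac{369548545}{16109} \approx 22941.0$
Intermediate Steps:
$r = \frac{371594388}{16109}$ ($r = 24194 \cdot \frac{1}{16109} + 23066 = \frac{24194}{16109} + 23066 = \frac{371594388}{16109} \approx 23068.0$)
$M{\left(-127 \right)} + r = -127 + \frac{371594388}{16109} = \frac{369548545}{16109}$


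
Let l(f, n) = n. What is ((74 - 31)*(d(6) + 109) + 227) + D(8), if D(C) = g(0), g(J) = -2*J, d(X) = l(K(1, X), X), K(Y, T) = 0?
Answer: 5172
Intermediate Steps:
d(X) = X
g(J) = -2*J
D(C) = 0 (D(C) = -2*0 = 0)
((74 - 31)*(d(6) + 109) + 227) + D(8) = ((74 - 31)*(6 + 109) + 227) + 0 = (43*115 + 227) + 0 = (4945 + 227) + 0 = 5172 + 0 = 5172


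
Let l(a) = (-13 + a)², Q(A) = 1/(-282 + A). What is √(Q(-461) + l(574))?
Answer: 7*√3545743114/743 ≈ 561.00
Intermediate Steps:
√(Q(-461) + l(574)) = √(1/(-282 - 461) + (-13 + 574)²) = √(1/(-743) + 561²) = √(-1/743 + 314721) = √(233837702/743) = 7*√3545743114/743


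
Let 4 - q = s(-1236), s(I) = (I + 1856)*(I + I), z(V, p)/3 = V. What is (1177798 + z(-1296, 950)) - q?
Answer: -358734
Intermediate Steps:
z(V, p) = 3*V
s(I) = 2*I*(1856 + I) (s(I) = (1856 + I)*(2*I) = 2*I*(1856 + I))
q = 1532644 (q = 4 - 2*(-1236)*(1856 - 1236) = 4 - 2*(-1236)*620 = 4 - 1*(-1532640) = 4 + 1532640 = 1532644)
(1177798 + z(-1296, 950)) - q = (1177798 + 3*(-1296)) - 1*1532644 = (1177798 - 3888) - 1532644 = 1173910 - 1532644 = -358734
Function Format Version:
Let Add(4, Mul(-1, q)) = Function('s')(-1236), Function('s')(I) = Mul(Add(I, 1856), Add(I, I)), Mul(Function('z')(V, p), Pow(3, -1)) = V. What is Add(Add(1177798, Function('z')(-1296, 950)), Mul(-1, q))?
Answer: -358734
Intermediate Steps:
Function('z')(V, p) = Mul(3, V)
Function('s')(I) = Mul(2, I, Add(1856, I)) (Function('s')(I) = Mul(Add(1856, I), Mul(2, I)) = Mul(2, I, Add(1856, I)))
q = 1532644 (q = Add(4, Mul(-1, Mul(2, -1236, Add(1856, -1236)))) = Add(4, Mul(-1, Mul(2, -1236, 620))) = Add(4, Mul(-1, -1532640)) = Add(4, 1532640) = 1532644)
Add(Add(1177798, Function('z')(-1296, 950)), Mul(-1, q)) = Add(Add(1177798, Mul(3, -1296)), Mul(-1, 1532644)) = Add(Add(1177798, -3888), -1532644) = Add(1173910, -1532644) = -358734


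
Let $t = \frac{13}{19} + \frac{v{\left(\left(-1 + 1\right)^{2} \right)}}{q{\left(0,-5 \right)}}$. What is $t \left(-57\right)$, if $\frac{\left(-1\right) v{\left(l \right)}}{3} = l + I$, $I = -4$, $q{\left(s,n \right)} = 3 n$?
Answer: $\frac{33}{5} \approx 6.6$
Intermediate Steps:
$v{\left(l \right)} = 12 - 3 l$ ($v{\left(l \right)} = - 3 \left(l - 4\right) = - 3 \left(-4 + l\right) = 12 - 3 l$)
$t = - \frac{11}{95}$ ($t = \frac{13}{19} + \frac{12 - 3 \left(-1 + 1\right)^{2}}{3 \left(-5\right)} = 13 \cdot \frac{1}{19} + \frac{12 - 3 \cdot 0^{2}}{-15} = \frac{13}{19} + \left(12 - 0\right) \left(- \frac{1}{15}\right) = \frac{13}{19} + \left(12 + 0\right) \left(- \frac{1}{15}\right) = \frac{13}{19} + 12 \left(- \frac{1}{15}\right) = \frac{13}{19} - \frac{4}{5} = - \frac{11}{95} \approx -0.11579$)
$t \left(-57\right) = \left(- \frac{11}{95}\right) \left(-57\right) = \frac{33}{5}$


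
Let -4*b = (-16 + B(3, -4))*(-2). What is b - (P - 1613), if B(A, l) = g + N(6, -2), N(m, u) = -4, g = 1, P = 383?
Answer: 2441/2 ≈ 1220.5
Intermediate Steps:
B(A, l) = -3 (B(A, l) = 1 - 4 = -3)
b = -19/2 (b = -(-16 - 3)*(-2)/4 = -(-19)*(-2)/4 = -1/4*38 = -19/2 ≈ -9.5000)
b - (P - 1613) = -19/2 - (383 - 1613) = -19/2 - 1*(-1230) = -19/2 + 1230 = 2441/2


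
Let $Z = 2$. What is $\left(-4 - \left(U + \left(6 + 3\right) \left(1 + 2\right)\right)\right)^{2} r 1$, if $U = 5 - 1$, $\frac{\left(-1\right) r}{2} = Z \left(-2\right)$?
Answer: $9800$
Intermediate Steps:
$r = 8$ ($r = - 2 \cdot 2 \left(-2\right) = \left(-2\right) \left(-4\right) = 8$)
$U = 4$ ($U = 5 - 1 = 4$)
$\left(-4 - \left(U + \left(6 + 3\right) \left(1 + 2\right)\right)\right)^{2} r 1 = \left(-4 - \left(4 + \left(6 + 3\right) \left(1 + 2\right)\right)\right)^{2} \cdot 8 \cdot 1 = \left(-4 - \left(4 + 9 \cdot 3\right)\right)^{2} \cdot 8 \cdot 1 = \left(-4 - \left(4 + 27\right)\right)^{2} \cdot 8 \cdot 1 = \left(-4 - 31\right)^{2} \cdot 8 \cdot 1 = \left(-35\right)^{2} \cdot 8 \cdot 1 = 1225 \cdot 8 \cdot 1 = 9800 \cdot 1 = 9800$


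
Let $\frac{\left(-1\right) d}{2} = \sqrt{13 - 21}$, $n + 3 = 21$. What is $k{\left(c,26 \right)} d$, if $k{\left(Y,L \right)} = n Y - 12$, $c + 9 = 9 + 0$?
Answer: $48 i \sqrt{2} \approx 67.882 i$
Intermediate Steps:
$n = 18$ ($n = -3 + 21 = 18$)
$c = 0$ ($c = -9 + \left(9 + 0\right) = -9 + 9 = 0$)
$d = - 4 i \sqrt{2}$ ($d = - 2 \sqrt{13 - 21} = - 2 \sqrt{-8} = - 2 \cdot 2 i \sqrt{2} = - 4 i \sqrt{2} \approx - 5.6569 i$)
$k{\left(Y,L \right)} = -12 + 18 Y$ ($k{\left(Y,L \right)} = 18 Y - 12 = -12 + 18 Y$)
$k{\left(c,26 \right)} d = \left(-12 + 18 \cdot 0\right) \left(- 4 i \sqrt{2}\right) = \left(-12 + 0\right) \left(- 4 i \sqrt{2}\right) = - 12 \left(- 4 i \sqrt{2}\right) = 48 i \sqrt{2}$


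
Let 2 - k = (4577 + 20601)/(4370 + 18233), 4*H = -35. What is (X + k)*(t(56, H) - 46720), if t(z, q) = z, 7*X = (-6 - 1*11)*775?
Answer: 1984248801208/22603 ≈ 8.7787e+7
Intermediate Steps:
H = -35/4 (H = (1/4)*(-35) = -35/4 ≈ -8.7500)
X = -13175/7 (X = ((-6 - 1*11)*775)/7 = ((-6 - 11)*775)/7 = (-17*775)/7 = (1/7)*(-13175) = -13175/7 ≈ -1882.1)
k = 20028/22603 (k = 2 - (4577 + 20601)/(4370 + 18233) = 2 - 25178/22603 = 20028/22603 ≈ 0.88608)
(X + k)*(t(56, H) - 46720) = (-13175/7 + 20028/22603)*(56 - 46720) = -42522047/22603*(-46664) = 1984248801208/22603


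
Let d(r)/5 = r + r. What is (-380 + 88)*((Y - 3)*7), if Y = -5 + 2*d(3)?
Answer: -106288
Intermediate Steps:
d(r) = 10*r (d(r) = 5*(r + r) = 5*(2*r) = 10*r)
Y = 55 (Y = -5 + 2*(10*3) = -5 + 2*30 = -5 + 60 = 55)
(-380 + 88)*((Y - 3)*7) = (-380 + 88)*((55 - 3)*7) = -15184*7 = -292*364 = -106288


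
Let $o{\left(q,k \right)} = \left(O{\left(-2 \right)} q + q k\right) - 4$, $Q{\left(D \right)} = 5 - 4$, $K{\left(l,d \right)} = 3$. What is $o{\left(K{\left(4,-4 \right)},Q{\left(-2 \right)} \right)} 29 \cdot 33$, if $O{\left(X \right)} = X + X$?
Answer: $-12441$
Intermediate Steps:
$O{\left(X \right)} = 2 X$
$Q{\left(D \right)} = 1$
$o{\left(q,k \right)} = -4 - 4 q + k q$ ($o{\left(q,k \right)} = \left(2 \left(-2\right) q + q k\right) - 4 = \left(- 4 q + k q\right) - 4 = -4 - 4 q + k q$)
$o{\left(K{\left(4,-4 \right)},Q{\left(-2 \right)} \right)} 29 \cdot 33 = \left(-4 - 12 + 1 \cdot 3\right) 29 \cdot 33 = \left(-4 - 12 + 3\right) 29 \cdot 33 = \left(-13\right) 29 \cdot 33 = \left(-377\right) 33 = -12441$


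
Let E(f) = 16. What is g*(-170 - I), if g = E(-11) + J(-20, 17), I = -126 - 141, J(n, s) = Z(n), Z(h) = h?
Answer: -388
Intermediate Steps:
J(n, s) = n
I = -267
g = -4 (g = 16 - 20 = -4)
g*(-170 - I) = -4*(-170 - 1*(-267)) = -4*(-170 + 267) = -4*97 = -388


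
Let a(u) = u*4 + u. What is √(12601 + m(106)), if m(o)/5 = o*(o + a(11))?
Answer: √97931 ≈ 312.94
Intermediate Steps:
a(u) = 5*u (a(u) = 4*u + u = 5*u)
m(o) = 5*o*(55 + o) (m(o) = 5*(o*(o + 5*11)) = 5*(o*(o + 55)) = 5*(o*(55 + o)) = 5*o*(55 + o))
√(12601 + m(106)) = √(12601 + 5*106*(55 + 106)) = √(12601 + 5*106*161) = √(12601 + 85330) = √97931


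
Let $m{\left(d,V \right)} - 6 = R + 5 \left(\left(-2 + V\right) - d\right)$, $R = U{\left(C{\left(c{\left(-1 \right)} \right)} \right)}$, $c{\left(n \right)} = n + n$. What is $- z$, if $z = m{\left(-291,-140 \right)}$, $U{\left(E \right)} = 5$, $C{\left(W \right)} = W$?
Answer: $-756$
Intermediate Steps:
$c{\left(n \right)} = 2 n$
$R = 5$
$m{\left(d,V \right)} = 1 - 5 d + 5 V$ ($m{\left(d,V \right)} = 6 + \left(5 + 5 \left(\left(-2 + V\right) - d\right)\right) = 6 + \left(5 + 5 \left(-2 + V - d\right)\right) = 6 - \left(5 - 5 V + 5 d\right) = 1 - 5 d + 5 V$)
$z = 756$ ($z = 1 - -1455 + 5 \left(-140\right) = 1 + 1455 - 700 = 756$)
$- z = \left(-1\right) 756 = -756$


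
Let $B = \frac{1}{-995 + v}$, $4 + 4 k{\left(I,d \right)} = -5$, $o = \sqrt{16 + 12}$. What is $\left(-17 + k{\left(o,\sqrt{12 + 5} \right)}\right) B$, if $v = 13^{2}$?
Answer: $\frac{11}{472} \approx 0.023305$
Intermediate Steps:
$o = 2 \sqrt{7}$ ($o = \sqrt{28} = 2 \sqrt{7} \approx 5.2915$)
$v = 169$
$k{\left(I,d \right)} = - \frac{9}{4}$ ($k{\left(I,d \right)} = -1 + \frac{1}{4} \left(-5\right) = -1 - \frac{5}{4} = - \frac{9}{4}$)
$B = - \frac{1}{826}$ ($B = \frac{1}{-995 + 169} = \frac{1}{-826} = - \frac{1}{826} \approx -0.0012107$)
$\left(-17 + k{\left(o,\sqrt{12 + 5} \right)}\right) B = \left(-17 - \frac{9}{4}\right) \left(- \frac{1}{826}\right) = \left(- \frac{77}{4}\right) \left(- \frac{1}{826}\right) = \frac{11}{472}$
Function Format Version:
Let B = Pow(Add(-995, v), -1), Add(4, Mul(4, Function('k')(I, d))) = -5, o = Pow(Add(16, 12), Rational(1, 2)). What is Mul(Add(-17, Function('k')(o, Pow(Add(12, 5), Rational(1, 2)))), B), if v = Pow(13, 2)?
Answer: Rational(11, 472) ≈ 0.023305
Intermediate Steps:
o = Mul(2, Pow(7, Rational(1, 2))) (o = Pow(28, Rational(1, 2)) = Mul(2, Pow(7, Rational(1, 2))) ≈ 5.2915)
v = 169
Function('k')(I, d) = Rational(-9, 4) (Function('k')(I, d) = Add(-1, Mul(Rational(1, 4), -5)) = Add(-1, Rational(-5, 4)) = Rational(-9, 4))
B = Rational(-1, 826) (B = Pow(Add(-995, 169), -1) = Pow(-826, -1) = Rational(-1, 826) ≈ -0.0012107)
Mul(Add(-17, Function('k')(o, Pow(Add(12, 5), Rational(1, 2)))), B) = Mul(Add(-17, Rational(-9, 4)), Rational(-1, 826)) = Mul(Rational(-77, 4), Rational(-1, 826)) = Rational(11, 472)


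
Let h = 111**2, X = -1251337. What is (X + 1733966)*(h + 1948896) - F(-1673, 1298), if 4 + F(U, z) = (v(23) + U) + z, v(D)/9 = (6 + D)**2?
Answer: 946540192303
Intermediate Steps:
v(D) = 9*(6 + D)**2
F(U, z) = 7565 + U + z (F(U, z) = -4 + ((9*(6 + 23)**2 + U) + z) = -4 + ((9*29**2 + U) + z) = -4 + ((9*841 + U) + z) = -4 + ((7569 + U) + z) = -4 + (7569 + U + z) = 7565 + U + z)
h = 12321
(X + 1733966)*(h + 1948896) - F(-1673, 1298) = (-1251337 + 1733966)*(12321 + 1948896) - (7565 - 1673 + 1298) = 482629*1961217 - 1*7190 = 946540199493 - 7190 = 946540192303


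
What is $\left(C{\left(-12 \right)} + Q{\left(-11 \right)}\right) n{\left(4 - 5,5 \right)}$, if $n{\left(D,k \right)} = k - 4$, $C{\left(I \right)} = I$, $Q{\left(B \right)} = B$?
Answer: $-23$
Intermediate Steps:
$n{\left(D,k \right)} = -4 + k$ ($n{\left(D,k \right)} = k - 4 = -4 + k$)
$\left(C{\left(-12 \right)} + Q{\left(-11 \right)}\right) n{\left(4 - 5,5 \right)} = \left(-12 - 11\right) \left(-4 + 5\right) = \left(-23\right) 1 = -23$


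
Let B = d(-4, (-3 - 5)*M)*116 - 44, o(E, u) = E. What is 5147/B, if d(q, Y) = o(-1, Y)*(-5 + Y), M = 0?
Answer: 5147/536 ≈ 9.6026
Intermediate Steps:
d(q, Y) = 5 - Y (d(q, Y) = -(-5 + Y) = 5 - Y)
B = 536 (B = (5 - (-3 - 5)*0)*116 - 44 = (5 - (-8)*0)*116 - 44 = (5 - 1*0)*116 - 44 = (5 + 0)*116 - 44 = 5*116 - 44 = 580 - 44 = 536)
5147/B = 5147/536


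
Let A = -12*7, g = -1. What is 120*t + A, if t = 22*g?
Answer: -2724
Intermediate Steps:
t = -22 (t = 22*(-1) = -22)
A = -84
120*t + A = 120*(-22) - 84 = -2640 - 84 = -2724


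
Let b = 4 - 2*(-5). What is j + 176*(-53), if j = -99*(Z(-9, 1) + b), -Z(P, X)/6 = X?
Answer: -10120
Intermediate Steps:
b = 14 (b = 4 + 10 = 14)
Z(P, X) = -6*X
j = -792 (j = -99*(-6*1 + 14) = -99*(-6 + 14) = -99*8 = -792)
j + 176*(-53) = -792 + 176*(-53) = -792 - 9328 = -10120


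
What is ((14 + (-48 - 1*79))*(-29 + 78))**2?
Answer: 30658369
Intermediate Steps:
((14 + (-48 - 1*79))*(-29 + 78))**2 = ((14 + (-48 - 79))*49)**2 = ((14 - 127)*49)**2 = (-113*49)**2 = (-5537)**2 = 30658369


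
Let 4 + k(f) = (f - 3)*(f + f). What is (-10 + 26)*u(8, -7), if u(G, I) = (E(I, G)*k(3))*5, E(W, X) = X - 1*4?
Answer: -1280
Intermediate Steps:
k(f) = -4 + 2*f*(-3 + f) (k(f) = -4 + (f - 3)*(f + f) = -4 + (-3 + f)*(2*f) = -4 + 2*f*(-3 + f))
E(W, X) = -4 + X (E(W, X) = X - 4 = -4 + X)
u(G, I) = 80 - 20*G (u(G, I) = ((-4 + G)*(-4 - 6*3 + 2*3²))*5 = ((-4 + G)*(-4 - 18 + 2*9))*5 = ((-4 + G)*(-4 - 18 + 18))*5 = ((-4 + G)*(-4))*5 = (16 - 4*G)*5 = 80 - 20*G)
(-10 + 26)*u(8, -7) = (-10 + 26)*(80 - 20*8) = 16*(80 - 160) = 16*(-80) = -1280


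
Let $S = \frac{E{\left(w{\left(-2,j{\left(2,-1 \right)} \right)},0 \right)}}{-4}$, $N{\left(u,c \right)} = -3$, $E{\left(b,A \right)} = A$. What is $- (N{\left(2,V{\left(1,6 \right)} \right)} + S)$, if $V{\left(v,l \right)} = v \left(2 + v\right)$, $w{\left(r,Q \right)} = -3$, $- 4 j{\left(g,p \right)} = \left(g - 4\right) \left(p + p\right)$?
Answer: $3$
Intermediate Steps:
$j{\left(g,p \right)} = - \frac{p \left(-4 + g\right)}{2}$ ($j{\left(g,p \right)} = - \frac{\left(g - 4\right) \left(p + p\right)}{4} = - \frac{\left(-4 + g\right) 2 p}{4} = - \frac{2 p \left(-4 + g\right)}{4} = - \frac{p \left(-4 + g\right)}{2}$)
$S = 0$ ($S = \frac{0}{-4} = 0 \left(- \frac{1}{4}\right) = 0$)
$- (N{\left(2,V{\left(1,6 \right)} \right)} + S) = - (-3 + 0) = \left(-1\right) \left(-3\right) = 3$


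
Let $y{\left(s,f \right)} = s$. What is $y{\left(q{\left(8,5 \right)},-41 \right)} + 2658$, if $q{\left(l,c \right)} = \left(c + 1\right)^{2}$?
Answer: $2694$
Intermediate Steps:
$q{\left(l,c \right)} = \left(1 + c\right)^{2}$
$y{\left(q{\left(8,5 \right)},-41 \right)} + 2658 = \left(1 + 5\right)^{2} + 2658 = 6^{2} + 2658 = 36 + 2658 = 2694$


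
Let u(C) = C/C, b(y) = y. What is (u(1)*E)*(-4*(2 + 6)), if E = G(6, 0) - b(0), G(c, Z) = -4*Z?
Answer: 0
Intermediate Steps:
u(C) = 1
E = 0 (E = -4*0 - 1*0 = 0 + 0 = 0)
(u(1)*E)*(-4*(2 + 6)) = (1*0)*(-4*(2 + 6)) = 0*(-4*8) = 0*(-32) = 0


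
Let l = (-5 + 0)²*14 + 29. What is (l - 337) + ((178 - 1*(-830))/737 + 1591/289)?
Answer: 10409585/212993 ≈ 48.873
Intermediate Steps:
l = 379 (l = (-5)²*14 + 29 = 25*14 + 29 = 350 + 29 = 379)
(l - 337) + ((178 - 1*(-830))/737 + 1591/289) = (379 - 337) + ((178 - 1*(-830))/737 + 1591/289) = 42 + ((178 + 830)*(1/737) + 1591*(1/289)) = 42 + (1008*(1/737) + 1591/289) = 42 + (1008/737 + 1591/289) = 42 + 1463879/212993 = 10409585/212993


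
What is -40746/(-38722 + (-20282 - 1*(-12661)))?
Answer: 40746/46343 ≈ 0.87923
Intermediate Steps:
-40746/(-38722 + (-20282 - 1*(-12661))) = -40746/(-38722 + (-20282 + 12661)) = -40746/(-38722 - 7621) = -40746/(-46343) = -40746*(-1/46343) = 40746/46343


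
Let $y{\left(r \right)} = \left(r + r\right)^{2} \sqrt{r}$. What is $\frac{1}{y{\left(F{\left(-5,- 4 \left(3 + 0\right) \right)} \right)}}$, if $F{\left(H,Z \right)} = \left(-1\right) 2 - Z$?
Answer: $\frac{\sqrt{10}}{4000} \approx 0.00079057$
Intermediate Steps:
$F{\left(H,Z \right)} = -2 - Z$
$y{\left(r \right)} = 4 r^{\frac{5}{2}}$ ($y{\left(r \right)} = \left(2 r\right)^{2} \sqrt{r} = 4 r^{2} \sqrt{r} = 4 r^{\frac{5}{2}}$)
$\frac{1}{y{\left(F{\left(-5,- 4 \left(3 + 0\right) \right)} \right)}} = \frac{1}{4 \left(-2 - - 4 \left(3 + 0\right)\right)^{\frac{5}{2}}} = \frac{1}{4 \left(-2 - \left(-4\right) 3\right)^{\frac{5}{2}}} = \frac{1}{4 \left(-2 - -12\right)^{\frac{5}{2}}} = \frac{1}{4 \left(-2 + 12\right)^{\frac{5}{2}}} = \frac{1}{4 \cdot 10^{\frac{5}{2}}} = \frac{1}{4 \cdot 100 \sqrt{10}} = \frac{1}{400 \sqrt{10}} = \frac{\sqrt{10}}{4000}$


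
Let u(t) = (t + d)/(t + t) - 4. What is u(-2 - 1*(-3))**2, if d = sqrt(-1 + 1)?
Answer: 49/4 ≈ 12.250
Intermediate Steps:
d = 0 (d = sqrt(0) = 0)
u(t) = -7/2 (u(t) = (t + 0)/(t + t) - 4 = t/((2*t)) - 4 = t*(1/(2*t)) - 4 = 1/2 - 4 = -7/2)
u(-2 - 1*(-3))**2 = (-7/2)**2 = 49/4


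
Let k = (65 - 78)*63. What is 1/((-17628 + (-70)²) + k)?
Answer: -1/13547 ≈ -7.3817e-5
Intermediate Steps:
k = -819 (k = -13*63 = -819)
1/((-17628 + (-70)²) + k) = 1/((-17628 + (-70)²) - 819) = 1/((-17628 + 4900) - 819) = 1/(-12728 - 819) = 1/(-13547) = -1/13547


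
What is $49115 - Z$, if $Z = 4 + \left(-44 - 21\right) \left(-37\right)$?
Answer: $46706$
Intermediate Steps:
$Z = 2409$ ($Z = 4 - -2405 = 4 + 2405 = 2409$)
$49115 - Z = 49115 - 2409 = 46706$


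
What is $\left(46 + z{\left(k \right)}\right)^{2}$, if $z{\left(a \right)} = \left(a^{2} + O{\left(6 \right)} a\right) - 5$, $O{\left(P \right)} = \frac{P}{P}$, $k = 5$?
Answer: $5041$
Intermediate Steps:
$O{\left(P \right)} = 1$
$z{\left(a \right)} = -5 + a + a^{2}$ ($z{\left(a \right)} = \left(a^{2} + 1 a\right) - 5 = \left(a^{2} + a\right) - 5 = \left(a + a^{2}\right) - 5 = -5 + a + a^{2}$)
$\left(46 + z{\left(k \right)}\right)^{2} = \left(46 + \left(-5 + 5 + 5^{2}\right)\right)^{2} = \left(46 + \left(-5 + 5 + 25\right)\right)^{2} = \left(46 + 25\right)^{2} = 71^{2} = 5041$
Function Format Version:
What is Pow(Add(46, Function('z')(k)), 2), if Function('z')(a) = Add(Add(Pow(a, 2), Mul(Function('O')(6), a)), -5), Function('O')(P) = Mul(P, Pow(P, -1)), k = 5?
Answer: 5041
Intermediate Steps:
Function('O')(P) = 1
Function('z')(a) = Add(-5, a, Pow(a, 2)) (Function('z')(a) = Add(Add(Pow(a, 2), Mul(1, a)), -5) = Add(Add(Pow(a, 2), a), -5) = Add(Add(a, Pow(a, 2)), -5) = Add(-5, a, Pow(a, 2)))
Pow(Add(46, Function('z')(k)), 2) = Pow(Add(46, Add(-5, 5, Pow(5, 2))), 2) = Pow(Add(46, Add(-5, 5, 25)), 2) = Pow(Add(46, 25), 2) = Pow(71, 2) = 5041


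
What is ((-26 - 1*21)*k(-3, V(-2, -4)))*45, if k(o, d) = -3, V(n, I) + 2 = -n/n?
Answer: 6345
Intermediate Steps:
V(n, I) = -3 (V(n, I) = -2 - n/n = -2 - 1*1 = -2 - 1 = -3)
((-26 - 1*21)*k(-3, V(-2, -4)))*45 = ((-26 - 1*21)*(-3))*45 = ((-26 - 21)*(-3))*45 = -47*(-3)*45 = 141*45 = 6345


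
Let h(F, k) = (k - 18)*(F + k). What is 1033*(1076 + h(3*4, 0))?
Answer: 888380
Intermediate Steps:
h(F, k) = (-18 + k)*(F + k)
1033*(1076 + h(3*4, 0)) = 1033*(1076 + (0**2 - 54*4 - 18*0 + (3*4)*0)) = 1033*(1076 + (0 - 18*12 + 0 + 12*0)) = 1033*(1076 + (0 - 216 + 0 + 0)) = 1033*(1076 - 216) = 1033*860 = 888380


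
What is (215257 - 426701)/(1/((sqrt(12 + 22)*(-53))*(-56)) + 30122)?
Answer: -1907593704211801088/271752982152569343 + 627565792*sqrt(34)/271752982152569343 ≈ -7.0196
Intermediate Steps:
(215257 - 426701)/(1/((sqrt(12 + 22)*(-53))*(-56)) + 30122) = -211444/(1/((sqrt(34)*(-53))*(-56)) + 30122) = -211444/(1/(-53*sqrt(34)*(-56)) + 30122) = -211444/(1/(2968*sqrt(34)) + 30122) = -211444/(sqrt(34)/100912 + 30122) = -211444/(30122 + sqrt(34)/100912)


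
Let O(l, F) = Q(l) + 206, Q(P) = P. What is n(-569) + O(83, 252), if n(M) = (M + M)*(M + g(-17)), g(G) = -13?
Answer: 662605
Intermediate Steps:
n(M) = 2*M*(-13 + M) (n(M) = (M + M)*(M - 13) = (2*M)*(-13 + M) = 2*M*(-13 + M))
O(l, F) = 206 + l (O(l, F) = l + 206 = 206 + l)
n(-569) + O(83, 252) = 2*(-569)*(-13 - 569) + (206 + 83) = 2*(-569)*(-582) + 289 = 662316 + 289 = 662605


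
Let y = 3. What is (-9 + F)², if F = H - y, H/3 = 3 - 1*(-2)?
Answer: 9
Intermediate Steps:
H = 15 (H = 3*(3 - 1*(-2)) = 3*(3 + 2) = 3*5 = 15)
F = 12 (F = 15 - 1*3 = 15 - 3 = 12)
(-9 + F)² = (-9 + 12)² = 3² = 9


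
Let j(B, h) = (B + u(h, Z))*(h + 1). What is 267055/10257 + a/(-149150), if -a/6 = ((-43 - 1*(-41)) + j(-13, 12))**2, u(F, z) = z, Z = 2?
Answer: 822503476/30596631 ≈ 26.882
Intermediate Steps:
j(B, h) = (1 + h)*(2 + B) (j(B, h) = (B + 2)*(h + 1) = (2 + B)*(1 + h) = (1 + h)*(2 + B))
a = -126150 (a = -6*((-43 - 1*(-41)) + (2 - 13 + 2*12 - 13*12))**2 = -6*((-43 + 41) + (2 - 13 + 24 - 156))**2 = -6*(-2 - 143)**2 = -6*(-145)**2 = -6*21025 = -126150)
267055/10257 + a/(-149150) = 267055/10257 - 126150/(-149150) = 267055*(1/10257) - 126150*(-1/149150) = 267055/10257 + 2523/2983 = 822503476/30596631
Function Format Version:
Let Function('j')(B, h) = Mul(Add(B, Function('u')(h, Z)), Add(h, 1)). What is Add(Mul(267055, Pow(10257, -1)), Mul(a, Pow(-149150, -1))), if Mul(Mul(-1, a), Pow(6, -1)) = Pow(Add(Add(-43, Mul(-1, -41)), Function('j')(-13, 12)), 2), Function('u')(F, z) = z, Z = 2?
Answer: Rational(822503476, 30596631) ≈ 26.882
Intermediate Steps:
Function('j')(B, h) = Mul(Add(1, h), Add(2, B)) (Function('j')(B, h) = Mul(Add(B, 2), Add(h, 1)) = Mul(Add(2, B), Add(1, h)) = Mul(Add(1, h), Add(2, B)))
a = -126150 (a = Mul(-6, Pow(Add(Add(-43, Mul(-1, -41)), Add(2, -13, Mul(2, 12), Mul(-13, 12))), 2)) = Mul(-6, Pow(Add(Add(-43, 41), Add(2, -13, 24, -156)), 2)) = Mul(-6, Pow(Add(-2, -143), 2)) = Mul(-6, Pow(-145, 2)) = Mul(-6, 21025) = -126150)
Add(Mul(267055, Pow(10257, -1)), Mul(a, Pow(-149150, -1))) = Add(Mul(267055, Pow(10257, -1)), Mul(-126150, Pow(-149150, -1))) = Add(Mul(267055, Rational(1, 10257)), Mul(-126150, Rational(-1, 149150))) = Add(Rational(267055, 10257), Rational(2523, 2983)) = Rational(822503476, 30596631)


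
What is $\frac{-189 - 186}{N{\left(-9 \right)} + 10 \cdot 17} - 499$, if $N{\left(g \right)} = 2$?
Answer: $- \frac{86203}{172} \approx -501.18$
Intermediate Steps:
$\frac{-189 - 186}{N{\left(-9 \right)} + 10 \cdot 17} - 499 = \frac{-189 - 186}{2 + 10 \cdot 17} - 499 = - \frac{375}{2 + 170} - 499 = - \frac{375}{172} - 499 = - \frac{86203}{172}$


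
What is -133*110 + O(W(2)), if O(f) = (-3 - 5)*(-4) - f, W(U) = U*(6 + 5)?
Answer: -14620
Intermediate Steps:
W(U) = 11*U (W(U) = U*11 = 11*U)
O(f) = 32 - f (O(f) = -8*(-4) - f = 32 - f)
-133*110 + O(W(2)) = -133*110 + (32 - 11*2) = -14630 + (32 - 1*22) = -14630 + (32 - 22) = -14630 + 10 = -14620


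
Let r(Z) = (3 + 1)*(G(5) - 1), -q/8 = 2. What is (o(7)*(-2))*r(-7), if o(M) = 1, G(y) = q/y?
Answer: 168/5 ≈ 33.600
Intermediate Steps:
q = -16 (q = -8*2 = -16)
G(y) = -16/y
r(Z) = -84/5 (r(Z) = (3 + 1)*(-16/5 - 1) = 4*(-16*⅕ - 1) = 4*(-16/5 - 1) = 4*(-21/5) = -84/5)
(o(7)*(-2))*r(-7) = (1*(-2))*(-84/5) = -2*(-84/5) = 168/5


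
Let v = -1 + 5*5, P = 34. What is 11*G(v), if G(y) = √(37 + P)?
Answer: 11*√71 ≈ 92.688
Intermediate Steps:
v = 24 (v = -1 + 25 = 24)
G(y) = √71 (G(y) = √(37 + 34) = √71)
11*G(v) = 11*√71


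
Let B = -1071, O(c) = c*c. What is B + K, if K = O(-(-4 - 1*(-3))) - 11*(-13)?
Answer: -927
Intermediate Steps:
O(c) = c**2
K = 144 (K = (-(-4 - 1*(-3)))**2 - 11*(-13) = (-(-4 + 3))**2 + 143 = (-1*(-1))**2 + 143 = 1**2 + 143 = 1 + 143 = 144)
B + K = -1071 + 144 = -927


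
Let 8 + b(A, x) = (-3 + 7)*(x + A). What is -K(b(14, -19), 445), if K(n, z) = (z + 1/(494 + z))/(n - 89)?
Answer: 417856/109863 ≈ 3.8034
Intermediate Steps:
b(A, x) = -8 + 4*A + 4*x (b(A, x) = -8 + (-3 + 7)*(x + A) = -8 + 4*(A + x) = -8 + (4*A + 4*x) = -8 + 4*A + 4*x)
K(n, z) = (z + 1/(494 + z))/(-89 + n)
-K(b(14, -19), 445) = -(1 + 445**2 + 494*445)/(-43966 - 89*445 + 494*(-8 + 4*14 + 4*(-19)) + (-8 + 4*14 + 4*(-19))*445) = -(1 + 198025 + 219830)/(-43966 - 39605 + 494*(-8 + 56 - 76) + (-8 + 56 - 76)*445) = -417856/(-43966 - 39605 + 494*(-28) - 28*445) = -417856/(-43966 - 39605 - 13832 - 12460) = -417856/(-109863) = -(-1)*417856/109863 = -1*(-417856/109863) = 417856/109863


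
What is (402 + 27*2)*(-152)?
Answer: -69312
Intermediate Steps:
(402 + 27*2)*(-152) = (402 + 54)*(-152) = 456*(-152) = -69312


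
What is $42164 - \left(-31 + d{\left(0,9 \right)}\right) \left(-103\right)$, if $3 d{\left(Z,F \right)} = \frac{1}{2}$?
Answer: $\frac{233929}{6} \approx 38988.0$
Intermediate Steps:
$d{\left(Z,F \right)} = \frac{1}{6}$ ($d{\left(Z,F \right)} = \frac{1}{3 \cdot 2} = \frac{1}{3} \cdot \frac{1}{2} = \frac{1}{6}$)
$42164 - \left(-31 + d{\left(0,9 \right)}\right) \left(-103\right) = 42164 - \left(-31 + \frac{1}{6}\right) \left(-103\right) = 42164 - \left(- \frac{185}{6}\right) \left(-103\right) = 42164 - \frac{19055}{6} = \frac{233929}{6}$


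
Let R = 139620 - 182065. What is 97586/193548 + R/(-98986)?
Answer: 2234349082/2394817791 ≈ 0.93299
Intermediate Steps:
R = -42445
97586/193548 + R/(-98986) = 97586/193548 - 42445/(-98986) = 97586*(1/193548) - 42445*(-1/98986) = 48793/96774 + 42445/98986 = 2234349082/2394817791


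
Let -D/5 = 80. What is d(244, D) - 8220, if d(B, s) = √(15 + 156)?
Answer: -8220 + 3*√19 ≈ -8206.9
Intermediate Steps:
D = -400 (D = -5*80 = -400)
d(B, s) = 3*√19 (d(B, s) = √171 = 3*√19)
d(244, D) - 8220 = 3*√19 - 8220 = -8220 + 3*√19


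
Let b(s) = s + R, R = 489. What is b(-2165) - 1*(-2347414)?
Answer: 2345738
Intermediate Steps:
b(s) = 489 + s (b(s) = s + 489 = 489 + s)
b(-2165) - 1*(-2347414) = (489 - 2165) - 1*(-2347414) = -1676 + 2347414 = 2345738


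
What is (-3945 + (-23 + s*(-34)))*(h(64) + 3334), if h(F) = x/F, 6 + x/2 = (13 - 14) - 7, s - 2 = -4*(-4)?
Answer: -61070865/4 ≈ -1.5268e+7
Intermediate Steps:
s = 18 (s = 2 - 4*(-4) = 2 + 16 = 18)
x = -28 (x = -12 + 2*((13 - 14) - 7) = -12 + 2*(-1 - 7) = -12 + 2*(-8) = -12 - 16 = -28)
h(F) = -28/F
(-3945 + (-23 + s*(-34)))*(h(64) + 3334) = (-3945 + (-23 + 18*(-34)))*(-28/64 + 3334) = (-3945 + (-23 - 612))*(-28*1/64 + 3334) = (-3945 - 635)*(-7/16 + 3334) = -4580*53337/16 = -61070865/4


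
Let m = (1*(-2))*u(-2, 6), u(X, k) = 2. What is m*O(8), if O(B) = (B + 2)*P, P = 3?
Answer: -120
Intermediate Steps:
m = -4 (m = (1*(-2))*2 = -2*2 = -4)
O(B) = 6 + 3*B (O(B) = (B + 2)*3 = (2 + B)*3 = 6 + 3*B)
m*O(8) = -4*(6 + 3*8) = -4*(6 + 24) = -4*30 = -120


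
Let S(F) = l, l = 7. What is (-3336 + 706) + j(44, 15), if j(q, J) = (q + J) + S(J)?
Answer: -2564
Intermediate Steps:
S(F) = 7
j(q, J) = 7 + J + q (j(q, J) = (q + J) + 7 = (J + q) + 7 = 7 + J + q)
(-3336 + 706) + j(44, 15) = (-3336 + 706) + (7 + 15 + 44) = -2630 + 66 = -2564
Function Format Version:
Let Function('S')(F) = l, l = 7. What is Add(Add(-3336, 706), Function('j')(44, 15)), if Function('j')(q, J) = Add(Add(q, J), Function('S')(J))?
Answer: -2564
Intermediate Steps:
Function('S')(F) = 7
Function('j')(q, J) = Add(7, J, q) (Function('j')(q, J) = Add(Add(q, J), 7) = Add(Add(J, q), 7) = Add(7, J, q))
Add(Add(-3336, 706), Function('j')(44, 15)) = Add(Add(-3336, 706), Add(7, 15, 44)) = Add(-2630, 66) = -2564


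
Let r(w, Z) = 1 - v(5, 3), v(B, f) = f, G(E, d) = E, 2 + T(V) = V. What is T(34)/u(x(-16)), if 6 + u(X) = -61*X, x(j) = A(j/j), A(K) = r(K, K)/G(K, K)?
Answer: 8/29 ≈ 0.27586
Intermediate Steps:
T(V) = -2 + V
r(w, Z) = -2 (r(w, Z) = 1 - 1*3 = 1 - 3 = -2)
A(K) = -2/K
x(j) = -2 (x(j) = -2/(j/j) = -2/1 = -2*1 = -2)
u(X) = -6 - 61*X
T(34)/u(x(-16)) = (-2 + 34)/(-6 - 61*(-2)) = 32/(-6 + 122) = 32/116 = 32*(1/116) = 8/29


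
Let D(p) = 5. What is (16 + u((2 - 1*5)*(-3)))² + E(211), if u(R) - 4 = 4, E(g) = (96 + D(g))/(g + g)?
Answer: 243173/422 ≈ 576.24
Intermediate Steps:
E(g) = 101/(2*g) (E(g) = (96 + 5)/(g + g) = 101/((2*g)) = 101*(1/(2*g)) = 101/(2*g))
u(R) = 8 (u(R) = 4 + 4 = 8)
(16 + u((2 - 1*5)*(-3)))² + E(211) = (16 + 8)² + (101/2)/211 = 24² + (101/2)*(1/211) = 576 + 101/422 = 243173/422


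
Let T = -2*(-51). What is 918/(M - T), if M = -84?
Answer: -153/31 ≈ -4.9355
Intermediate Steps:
T = 102
918/(M - T) = 918/(-84 - 1*102) = 918/(-84 - 102) = 918/(-186) = 918*(-1/186) = -153/31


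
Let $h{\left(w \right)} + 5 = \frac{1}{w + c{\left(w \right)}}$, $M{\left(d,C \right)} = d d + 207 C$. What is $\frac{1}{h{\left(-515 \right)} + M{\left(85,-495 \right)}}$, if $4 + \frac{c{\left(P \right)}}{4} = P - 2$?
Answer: $- \frac{2599}{247541756} \approx -1.0499 \cdot 10^{-5}$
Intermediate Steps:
$c{\left(P \right)} = -24 + 4 P$ ($c{\left(P \right)} = -16 + 4 \left(P - 2\right) = -16 + 4 \left(-2 + P\right) = -16 + \left(-8 + 4 P\right) = -24 + 4 P$)
$M{\left(d,C \right)} = d^{2} + 207 C$
$h{\left(w \right)} = -5 + \frac{1}{-24 + 5 w}$ ($h{\left(w \right)} = -5 + \frac{1}{w + \left(-24 + 4 w\right)} = -5 + \frac{1}{-24 + 5 w}$)
$\frac{1}{h{\left(-515 \right)} + M{\left(85,-495 \right)}} = \frac{1}{\frac{121 - -12875}{-24 + 5 \left(-515\right)} + \left(85^{2} + 207 \left(-495\right)\right)} = \frac{1}{\frac{121 + 12875}{-24 - 2575} + \left(7225 - 102465\right)} = \frac{1}{\frac{1}{-2599} \cdot 12996 - 95240} = \frac{1}{\left(- \frac{1}{2599}\right) 12996 - 95240} = \frac{1}{- \frac{12996}{2599} - 95240} = \frac{1}{- \frac{247541756}{2599}} = - \frac{2599}{247541756}$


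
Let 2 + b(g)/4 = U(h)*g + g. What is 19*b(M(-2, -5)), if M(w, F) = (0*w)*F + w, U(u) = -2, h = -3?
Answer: 0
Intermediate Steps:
M(w, F) = w (M(w, F) = 0*F + w = 0 + w = w)
b(g) = -8 - 4*g (b(g) = -8 + 4*(-2*g + g) = -8 + 4*(-g) = -8 - 4*g)
19*b(M(-2, -5)) = 19*(-8 - 4*(-2)) = 19*(-8 + 8) = 19*0 = 0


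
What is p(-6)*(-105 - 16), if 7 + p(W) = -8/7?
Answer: 6897/7 ≈ 985.29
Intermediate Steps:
p(W) = -57/7 (p(W) = -7 - 8/7 = -57/7)
p(-6)*(-105 - 16) = -57*(-105 - 16)/7 = -57/7*(-121) = 6897/7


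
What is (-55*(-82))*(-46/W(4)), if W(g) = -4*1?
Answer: 51865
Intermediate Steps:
W(g) = -4
(-55*(-82))*(-46/W(4)) = (-55*(-82))*(-46/(-4)) = 4510*(-46*(-1/4)) = 4510*(23/2) = 51865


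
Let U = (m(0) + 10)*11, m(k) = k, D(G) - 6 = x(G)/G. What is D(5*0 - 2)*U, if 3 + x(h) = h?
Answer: 935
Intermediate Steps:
x(h) = -3 + h
D(G) = 6 + (-3 + G)/G
U = 110 (U = (0 + 10)*11 = 10*11 = 110)
D(5*0 - 2)*U = (7 - 3/(5*0 - 2))*110 = (7 - 3/(0 - 2))*110 = (7 - 3/(-2))*110 = (7 - 3*(-1/2))*110 = (7 + 3/2)*110 = (17/2)*110 = 935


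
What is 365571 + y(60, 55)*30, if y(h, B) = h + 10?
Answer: 367671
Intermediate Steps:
y(h, B) = 10 + h
365571 + y(60, 55)*30 = 365571 + (10 + 60)*30 = 365571 + 70*30 = 365571 + 2100 = 367671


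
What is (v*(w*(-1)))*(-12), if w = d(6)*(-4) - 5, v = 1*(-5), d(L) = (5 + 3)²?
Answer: 15660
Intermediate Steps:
d(L) = 64 (d(L) = 8² = 64)
v = -5
w = -261 (w = 64*(-4) - 5 = -256 - 5 = -261)
(v*(w*(-1)))*(-12) = -(-1305)*(-1)*(-12) = -5*261*(-12) = -1305*(-12) = 15660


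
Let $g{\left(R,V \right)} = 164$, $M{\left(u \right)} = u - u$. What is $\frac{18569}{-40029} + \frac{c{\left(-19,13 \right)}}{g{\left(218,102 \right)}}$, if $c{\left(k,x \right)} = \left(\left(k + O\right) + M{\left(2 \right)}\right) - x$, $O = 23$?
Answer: $- \frac{3405577}{6564756} \approx -0.51877$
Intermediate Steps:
$M{\left(u \right)} = 0$
$c{\left(k,x \right)} = 23 + k - x$ ($c{\left(k,x \right)} = \left(\left(k + 23\right) + 0\right) - x = \left(\left(23 + k\right) + 0\right) - x = \left(23 + k\right) - x = 23 + k - x$)
$\frac{18569}{-40029} + \frac{c{\left(-19,13 \right)}}{g{\left(218,102 \right)}} = \frac{18569}{-40029} + \frac{23 - 19 - 13}{164} = 18569 \left(- \frac{1}{40029}\right) + \left(23 - 19 - 13\right) \frac{1}{164} = - \frac{18569}{40029} - \frac{9}{164} = - \frac{3405577}{6564756}$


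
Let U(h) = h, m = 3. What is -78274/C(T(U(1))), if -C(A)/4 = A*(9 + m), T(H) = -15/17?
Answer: -665329/360 ≈ -1848.1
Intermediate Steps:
T(H) = -15/17 (T(H) = -15*1/17 = -15/17)
C(A) = -48*A (C(A) = -4*A*(9 + 3) = -4*A*12 = -48*A)
-78274/C(T(U(1))) = -78274/((-48*(-15/17))) = -78274/720/17 = -78274*17/720 = -665329/360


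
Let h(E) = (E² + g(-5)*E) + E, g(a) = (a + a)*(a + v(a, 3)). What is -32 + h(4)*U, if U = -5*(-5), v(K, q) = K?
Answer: 10468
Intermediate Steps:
U = 25
g(a) = 4*a² (g(a) = (a + a)*(a + a) = (2*a)*(2*a) = 4*a²)
h(E) = E² + 101*E (h(E) = (E² + (4*(-5)²)*E) + E = (E² + (4*25)*E) + E = (E² + 100*E) + E = E² + 101*E)
-32 + h(4)*U = -32 + (4*(101 + 4))*25 = -32 + (4*105)*25 = -32 + 420*25 = -32 + 10500 = 10468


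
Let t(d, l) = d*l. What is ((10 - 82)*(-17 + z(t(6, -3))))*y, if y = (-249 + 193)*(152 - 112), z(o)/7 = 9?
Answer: 7418880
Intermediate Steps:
z(o) = 63 (z(o) = 7*9 = 63)
y = -2240 (y = -56*40 = -2240)
((10 - 82)*(-17 + z(t(6, -3))))*y = ((10 - 82)*(-17 + 63))*(-2240) = -72*46*(-2240) = -3312*(-2240) = 7418880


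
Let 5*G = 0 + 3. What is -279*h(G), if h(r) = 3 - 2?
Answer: -279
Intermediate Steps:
G = ⅗ (G = (0 + 3)/5 = (⅕)*3 = ⅗ ≈ 0.60000)
h(r) = 1
-279*h(G) = -279*1 = -279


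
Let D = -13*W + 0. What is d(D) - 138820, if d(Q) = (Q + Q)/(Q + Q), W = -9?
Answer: -138819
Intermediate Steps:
D = 117 (D = -13*(-9) + 0 = 117 + 0 = 117)
d(Q) = 1 (d(Q) = (2*Q)/((2*Q)) = (2*Q)*(1/(2*Q)) = 1)
d(D) - 138820 = 1 - 138820 = -138819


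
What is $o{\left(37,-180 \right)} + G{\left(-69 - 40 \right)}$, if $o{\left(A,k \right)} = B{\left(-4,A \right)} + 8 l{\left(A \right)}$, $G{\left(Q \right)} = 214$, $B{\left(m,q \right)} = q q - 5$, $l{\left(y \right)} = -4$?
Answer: $1546$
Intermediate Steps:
$B{\left(m,q \right)} = -5 + q^{2}$ ($B{\left(m,q \right)} = q^{2} - 5 = -5 + q^{2}$)
$o{\left(A,k \right)} = -37 + A^{2}$ ($o{\left(A,k \right)} = \left(-5 + A^{2}\right) + 8 \left(-4\right) = \left(-5 + A^{2}\right) - 32 = -37 + A^{2}$)
$o{\left(37,-180 \right)} + G{\left(-69 - 40 \right)} = \left(-37 + 37^{2}\right) + 214 = \left(-37 + 1369\right) + 214 = 1332 + 214 = 1546$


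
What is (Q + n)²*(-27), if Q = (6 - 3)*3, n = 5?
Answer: -5292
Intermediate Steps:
Q = 9 (Q = 3*3 = 9)
(Q + n)²*(-27) = (9 + 5)²*(-27) = 14²*(-27) = 196*(-27) = -5292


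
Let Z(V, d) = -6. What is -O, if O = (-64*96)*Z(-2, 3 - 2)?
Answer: -36864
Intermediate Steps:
O = 36864 (O = -64*96*(-6) = -6144*(-6) = 36864)
-O = -1*36864 = -36864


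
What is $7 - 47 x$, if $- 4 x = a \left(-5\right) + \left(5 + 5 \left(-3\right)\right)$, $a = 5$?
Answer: $- \frac{1617}{4} \approx -404.25$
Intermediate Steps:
$x = \frac{35}{4}$ ($x = - \frac{5 \left(-5\right) + \left(5 + 5 \left(-3\right)\right)}{4} = - \frac{-25 + \left(5 - 15\right)}{4} = - \frac{-25 - 10}{4} = \left(- \frac{1}{4}\right) \left(-35\right) = \frac{35}{4} \approx 8.75$)
$7 - 47 x = 7 - \frac{1645}{4} = - \frac{1617}{4}$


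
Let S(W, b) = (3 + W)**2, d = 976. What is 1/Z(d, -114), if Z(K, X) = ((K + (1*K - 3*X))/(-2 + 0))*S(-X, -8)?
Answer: -1/15701283 ≈ -6.3689e-8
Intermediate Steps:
Z(K, X) = (3 - X)**2*(-K + 3*X/2) (Z(K, X) = ((K + (1*K - 3*X))/(-2 + 0))*(3 - X)**2 = ((K + (K - 3*X))/(-2))*(3 - X)**2 = ((-3*X + 2*K)*(-1/2))*(3 - X)**2 = (-K + 3*X/2)*(3 - X)**2 = (3 - X)**2*(-K + 3*X/2))
1/Z(d, -114) = 1/((-3 - 114)**2*(-1*976 + (3/2)*(-114))) = 1/((-117)**2*(-976 - 171)) = 1/(13689*(-1147)) = 1/(-15701283) = -1/15701283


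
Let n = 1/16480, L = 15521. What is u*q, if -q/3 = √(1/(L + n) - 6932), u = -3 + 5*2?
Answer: -14*I*√113384156777537072493/85262027 ≈ -1748.4*I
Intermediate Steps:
n = 1/16480 ≈ 6.0680e-5
u = 7 (u = -3 + 10 = 7)
q = -2*I*√113384156777537072493/85262027 (q = -3*√(1/(15521 + 1/16480) - 6932) = -3*√(1/(255786081/16480) - 6932) = -3*√(16480/255786081 - 6932) = -2*I*√113384156777537072493/85262027 ≈ -249.78*I)
u*q = 7*(-2*I*√113384156777537072493/85262027) = -14*I*√113384156777537072493/85262027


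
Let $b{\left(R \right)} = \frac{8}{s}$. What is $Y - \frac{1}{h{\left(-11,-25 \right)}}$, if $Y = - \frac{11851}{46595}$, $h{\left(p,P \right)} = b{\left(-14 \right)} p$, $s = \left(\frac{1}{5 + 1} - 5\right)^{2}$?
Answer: $\frac{1642427}{147612960} \approx 0.011127$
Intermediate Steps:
$s = \frac{841}{36}$ ($s = \left(\frac{1}{6} - 5\right)^{2} = \left(- \frac{29}{6}\right)^{2} = \frac{841}{36} \approx 23.361$)
$b{\left(R \right)} = \frac{288}{841}$ ($b{\left(R \right)} = \frac{8}{\frac{841}{36}} = 8 \cdot \frac{36}{841} = \frac{288}{841}$)
$h{\left(p,P \right)} = \frac{288 p}{841}$
$Y = - \frac{11851}{46595}$ ($Y = \left(-11851\right) \frac{1}{46595} = - \frac{11851}{46595} \approx -0.25434$)
$Y - \frac{1}{h{\left(-11,-25 \right)}} = - \frac{11851}{46595} - \frac{1}{\frac{288}{841} \left(-11\right)} = - \frac{11851}{46595} - \frac{1}{- \frac{3168}{841}} = - \frac{11851}{46595} - - \frac{841}{3168} = - \frac{11851}{46595} + \frac{841}{3168} = \frac{1642427}{147612960}$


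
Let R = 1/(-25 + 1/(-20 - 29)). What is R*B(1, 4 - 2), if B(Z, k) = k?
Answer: -49/613 ≈ -0.079935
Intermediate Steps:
R = -49/1226 (R = 1/(-25 + 1/(-49)) = 1/(-25 - 1/49) = 1/(-1226/49) = -49/1226 ≈ -0.039967)
R*B(1, 4 - 2) = -49*(4 - 2)/1226 = -49/1226*2 = -49/613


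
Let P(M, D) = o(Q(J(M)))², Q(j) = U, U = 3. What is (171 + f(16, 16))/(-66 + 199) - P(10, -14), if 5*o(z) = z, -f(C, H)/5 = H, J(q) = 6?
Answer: 154/475 ≈ 0.32421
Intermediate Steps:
f(C, H) = -5*H
Q(j) = 3
o(z) = z/5
P(M, D) = 9/25 (P(M, D) = ((⅕)*3)² = (⅗)² = 9/25)
(171 + f(16, 16))/(-66 + 199) - P(10, -14) = (171 - 5*16)/(-66 + 199) - 1*9/25 = (171 - 80)/133 - 9/25 = 91*(1/133) - 9/25 = 13/19 - 9/25 = 154/475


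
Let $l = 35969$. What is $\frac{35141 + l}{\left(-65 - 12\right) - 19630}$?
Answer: $- \frac{71110}{19707} \approx -3.6084$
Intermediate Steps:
$\frac{35141 + l}{\left(-65 - 12\right) - 19630} = \frac{35141 + 35969}{\left(-65 - 12\right) - 19630} = \frac{71110}{-77 - 19630} = \frac{71110}{-19707} = 71110 \left(- \frac{1}{19707}\right) = - \frac{71110}{19707}$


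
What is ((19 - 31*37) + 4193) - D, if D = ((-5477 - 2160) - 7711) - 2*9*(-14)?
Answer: 18161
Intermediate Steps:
D = -15096 (D = (-7637 - 7711) - 18*(-14) = -15348 + 252 = -15096)
((19 - 31*37) + 4193) - D = ((19 - 31*37) + 4193) - 1*(-15096) = ((19 - 1147) + 4193) + 15096 = (-1128 + 4193) + 15096 = 3065 + 15096 = 18161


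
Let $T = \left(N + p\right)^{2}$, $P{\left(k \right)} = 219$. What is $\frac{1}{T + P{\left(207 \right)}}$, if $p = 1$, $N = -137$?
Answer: $\frac{1}{18715} \approx 5.3433 \cdot 10^{-5}$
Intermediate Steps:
$T = 18496$ ($T = \left(-137 + 1\right)^{2} = \left(-136\right)^{2} = 18496$)
$\frac{1}{T + P{\left(207 \right)}} = \frac{1}{18496 + 219} = \frac{1}{18715}$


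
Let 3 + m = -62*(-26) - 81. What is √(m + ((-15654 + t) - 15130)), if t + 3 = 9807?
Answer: 2*I*√4863 ≈ 139.47*I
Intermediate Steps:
t = 9804 (t = -3 + 9807 = 9804)
m = 1528 (m = -3 + (-62*(-26) - 81) = -3 + (1612 - 81) = -3 + 1531 = 1528)
√(m + ((-15654 + t) - 15130)) = √(1528 + ((-15654 + 9804) - 15130)) = √(1528 + (-5850 - 15130)) = √(1528 - 20980) = √(-19452) = 2*I*√4863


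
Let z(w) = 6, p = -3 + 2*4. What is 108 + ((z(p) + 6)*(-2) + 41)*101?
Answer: 1825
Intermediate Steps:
p = 5 (p = -3 + 8 = 5)
108 + ((z(p) + 6)*(-2) + 41)*101 = 108 + ((6 + 6)*(-2) + 41)*101 = 108 + (12*(-2) + 41)*101 = 108 + (-24 + 41)*101 = 108 + 17*101 = 108 + 1717 = 1825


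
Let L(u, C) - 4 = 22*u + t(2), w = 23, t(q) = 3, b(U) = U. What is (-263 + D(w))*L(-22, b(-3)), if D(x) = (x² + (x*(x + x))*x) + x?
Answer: -11745171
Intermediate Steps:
L(u, C) = 7 + 22*u (L(u, C) = 4 + (22*u + 3) = 4 + (3 + 22*u) = 7 + 22*u)
D(x) = x + x² + 2*x³ (D(x) = (x² + (x*(2*x))*x) + x = (x² + (2*x²)*x) + x = (x² + 2*x³) + x = x + x² + 2*x³)
(-263 + D(w))*L(-22, b(-3)) = (-263 + 23*(1 + 23 + 2*23²))*(7 + 22*(-22)) = (-263 + 23*(1 + 23 + 2*529))*(7 - 484) = (-263 + 23*(1 + 23 + 1058))*(-477) = (-263 + 23*1082)*(-477) = (-263 + 24886)*(-477) = 24623*(-477) = -11745171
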